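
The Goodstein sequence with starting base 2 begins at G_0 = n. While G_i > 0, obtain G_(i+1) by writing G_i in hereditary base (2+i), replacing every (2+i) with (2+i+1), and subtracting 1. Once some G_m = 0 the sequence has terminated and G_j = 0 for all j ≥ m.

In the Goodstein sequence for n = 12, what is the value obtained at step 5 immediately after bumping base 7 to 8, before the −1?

134217868

step 0: 12 = 2^(2 + 1) + 2^2; sub 3 for 2: 3^(3 + 1) + 3^3; = 108; G_1 = 108−1 = 107
step 1: 107 = 3^(3 + 1) + 2·3^2 + 2·3 + 2; sub 4 for 3: 4^(4 + 1) + 2·4^2 + 2·4 + 2; = 1066; G_2 = 1066−1 = 1065
step 2: 1065 = 4^(4 + 1) + 2·4^2 + 2·4 + 1; sub 5 for 4: 5^(5 + 1) + 2·5^2 + 2·5 + 1; = 15686; G_3 = 15686−1 = 15685
step 3: 15685 = 5^(5 + 1) + 2·5^2 + 2·5; sub 6 for 5: 6^(6 + 1) + 2·6^2 + 2·6; = 280020; G_4 = 280020−1 = 280019
step 4: 280019 = 6^(6 + 1) + 2·6^2 + 6 + 5; sub 7 for 6: 7^(7 + 1) + 2·7^2 + 7 + 5; = 5764911; G_5 = 5764911−1 = 5764910
step 5: 5764910 = 7^(7 + 1) + 2·7^2 + 7 + 4; sub 8 for 7: 8^(8 + 1) + 2·8^2 + 8 + 4; = 134217868; G_6 = 134217868−1 = 134217867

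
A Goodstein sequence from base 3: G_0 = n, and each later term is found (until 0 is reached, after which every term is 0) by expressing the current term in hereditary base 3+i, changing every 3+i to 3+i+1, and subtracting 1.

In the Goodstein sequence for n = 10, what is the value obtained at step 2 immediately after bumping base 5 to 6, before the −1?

G_0 = 10. HB_3(10) = 3^2 + 1. Bump = 17. G_1 = 16.
G_1 = 16. HB_4(16) = 4^2. Bump = 25. G_2 = 24.
G_2 = 24. HB_5(24) = 4·5 + 4. Bump = 28. G_3 = 27.

28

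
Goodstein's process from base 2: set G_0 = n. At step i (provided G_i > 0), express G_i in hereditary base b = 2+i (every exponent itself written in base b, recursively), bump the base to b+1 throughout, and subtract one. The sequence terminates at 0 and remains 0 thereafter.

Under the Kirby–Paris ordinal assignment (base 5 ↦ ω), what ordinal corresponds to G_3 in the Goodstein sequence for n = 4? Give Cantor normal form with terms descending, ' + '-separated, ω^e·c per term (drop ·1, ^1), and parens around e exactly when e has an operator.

i=0: 4 = 2^2 (b=2); 2→3: 3^3 = 27; 27−1 = 26
i=1: 26 = 2·3^2 + 2·3 + 2 (b=3); 3→4: 2·4^2 + 2·4 + 2 = 42; 42−1 = 41
i=2: 41 = 2·4^2 + 2·4 + 1 (b=4); 4→5: 2·5^2 + 2·5 + 1 = 61; 61−1 = 60

ω^2·2 + ω·2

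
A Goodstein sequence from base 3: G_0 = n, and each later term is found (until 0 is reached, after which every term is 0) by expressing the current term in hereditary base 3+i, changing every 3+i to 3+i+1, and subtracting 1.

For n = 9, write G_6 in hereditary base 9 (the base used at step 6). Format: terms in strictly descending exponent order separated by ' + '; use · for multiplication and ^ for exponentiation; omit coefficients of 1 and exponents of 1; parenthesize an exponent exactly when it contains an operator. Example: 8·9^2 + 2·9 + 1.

2·9 + 6

G_0=9  [base 3] 3^2  →[3↦4]→  4^2 = 16  −1 ⇒ G_1=15
G_1=15  [base 4] 3·4 + 3  →[4↦5]→  3·5 + 3 = 18  −1 ⇒ G_2=17
G_2=17  [base 5] 3·5 + 2  →[5↦6]→  3·6 + 2 = 20  −1 ⇒ G_3=19
G_3=19  [base 6] 3·6 + 1  →[6↦7]→  3·7 + 1 = 22  −1 ⇒ G_4=21
G_4=21  [base 7] 3·7  →[7↦8]→  3·8 = 24  −1 ⇒ G_5=23
G_5=23  [base 8] 2·8 + 7  →[8↦9]→  2·9 + 7 = 25  −1 ⇒ G_6=24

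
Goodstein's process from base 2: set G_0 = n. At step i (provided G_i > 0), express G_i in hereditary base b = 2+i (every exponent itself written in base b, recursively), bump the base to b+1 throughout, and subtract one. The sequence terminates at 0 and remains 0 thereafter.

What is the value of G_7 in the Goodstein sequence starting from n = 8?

(0) 8|_2 = 2^(2 + 1) ↦ 3^(3 + 1)|_3 = 81 ⇒ 80
(1) 80|_3 = 2·3^3 + 2·3^2 + 2·3 + 2 ↦ 2·4^4 + 2·4^2 + 2·4 + 2|_4 = 554 ⇒ 553
(2) 553|_4 = 2·4^4 + 2·4^2 + 2·4 + 1 ↦ 2·5^5 + 2·5^2 + 2·5 + 1|_5 = 6311 ⇒ 6310
(3) 6310|_5 = 2·5^5 + 2·5^2 + 2·5 ↦ 2·6^6 + 2·6^2 + 2·6|_6 = 93396 ⇒ 93395
(4) 93395|_6 = 2·6^6 + 2·6^2 + 6 + 5 ↦ 2·7^7 + 2·7^2 + 7 + 5|_7 = 1647196 ⇒ 1647195
(5) 1647195|_7 = 2·7^7 + 2·7^2 + 7 + 4 ↦ 2·8^8 + 2·8^2 + 8 + 4|_8 = 33554572 ⇒ 33554571
(6) 33554571|_8 = 2·8^8 + 2·8^2 + 8 + 3 ↦ 2·9^9 + 2·9^2 + 9 + 3|_9 = 774841152 ⇒ 774841151
(7) 774841151|_9 = 2·9^9 + 2·9^2 + 9 + 2 ↦ 2·10^10 + 2·10^2 + 10 + 2|_10 = 20000000212 ⇒ 20000000211

774841151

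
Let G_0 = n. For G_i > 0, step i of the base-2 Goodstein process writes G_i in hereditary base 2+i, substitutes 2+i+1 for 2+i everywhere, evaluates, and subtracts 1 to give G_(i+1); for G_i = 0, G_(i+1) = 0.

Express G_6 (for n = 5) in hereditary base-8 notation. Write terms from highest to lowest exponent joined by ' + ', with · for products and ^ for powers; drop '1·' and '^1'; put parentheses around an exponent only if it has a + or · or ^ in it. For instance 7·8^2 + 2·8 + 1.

i=0: 5 = 2^2 + 1 (b=2); 2→3: 3^3 + 1 = 28; 28−1 = 27
i=1: 27 = 3^3 (b=3); 3→4: 4^4 = 256; 256−1 = 255
i=2: 255 = 3·4^3 + 3·4^2 + 3·4 + 3 (b=4); 4→5: 3·5^3 + 3·5^2 + 3·5 + 3 = 468; 468−1 = 467
i=3: 467 = 3·5^3 + 3·5^2 + 3·5 + 2 (b=5); 5→6: 3·6^3 + 3·6^2 + 3·6 + 2 = 776; 776−1 = 775
i=4: 775 = 3·6^3 + 3·6^2 + 3·6 + 1 (b=6); 6→7: 3·7^3 + 3·7^2 + 3·7 + 1 = 1198; 1198−1 = 1197
i=5: 1197 = 3·7^3 + 3·7^2 + 3·7 (b=7); 7→8: 3·8^3 + 3·8^2 + 3·8 = 1752; 1752−1 = 1751
i=6: 1751 = 3·8^3 + 3·8^2 + 2·8 + 7 (b=8); 8→9: 3·9^3 + 3·9^2 + 2·9 + 7 = 2455; 2455−1 = 2454

3·8^3 + 3·8^2 + 2·8 + 7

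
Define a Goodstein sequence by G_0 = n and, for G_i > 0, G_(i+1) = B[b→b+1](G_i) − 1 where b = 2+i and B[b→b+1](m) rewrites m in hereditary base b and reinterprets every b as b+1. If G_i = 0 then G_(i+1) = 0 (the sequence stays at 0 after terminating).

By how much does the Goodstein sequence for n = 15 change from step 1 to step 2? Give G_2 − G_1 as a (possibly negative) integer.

1172

(0) 15|_2 = 2^(2 + 1) + 2^2 + 2 + 1 ↦ 3^(3 + 1) + 3^3 + 3 + 1|_3 = 112 ⇒ 111
(1) 111|_3 = 3^(3 + 1) + 3^3 + 3 ↦ 4^(4 + 1) + 4^4 + 4|_4 = 1284 ⇒ 1283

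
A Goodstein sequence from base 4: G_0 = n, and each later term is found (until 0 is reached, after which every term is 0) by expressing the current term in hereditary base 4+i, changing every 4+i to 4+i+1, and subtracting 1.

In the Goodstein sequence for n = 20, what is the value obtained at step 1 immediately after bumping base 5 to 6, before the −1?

40

i=0: 20 = 4^2 + 4 (b=4); 4→5: 5^2 + 5 = 30; 30−1 = 29
i=1: 29 = 5^2 + 4 (b=5); 5→6: 6^2 + 4 = 40; 40−1 = 39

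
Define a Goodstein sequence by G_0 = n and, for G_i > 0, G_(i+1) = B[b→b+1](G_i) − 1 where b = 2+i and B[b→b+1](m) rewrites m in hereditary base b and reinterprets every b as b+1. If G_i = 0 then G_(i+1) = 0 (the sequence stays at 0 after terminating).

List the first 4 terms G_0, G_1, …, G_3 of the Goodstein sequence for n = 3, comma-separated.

3, 3, 3, 2

i=0: 3 = 2 + 1 (b=2); 2→3: 3 + 1 = 4; 4−1 = 3
i=1: 3 = 3 (b=3); 3→4: 4 = 4; 4−1 = 3
i=2: 3 = 3 (b=4); 4→5: 3 = 3; 3−1 = 2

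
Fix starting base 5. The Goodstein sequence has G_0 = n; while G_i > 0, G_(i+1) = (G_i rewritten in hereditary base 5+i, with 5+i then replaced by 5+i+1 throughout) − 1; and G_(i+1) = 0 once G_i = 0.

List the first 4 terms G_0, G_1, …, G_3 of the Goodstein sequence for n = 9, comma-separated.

9, 9, 9, 9

9 —HB5→ 5 + 4 —bump→ 6 + 4 = 10 —(−1)→ 9
9 —HB6→ 6 + 3 —bump→ 7 + 3 = 10 —(−1)→ 9
9 —HB7→ 7 + 2 —bump→ 8 + 2 = 10 —(−1)→ 9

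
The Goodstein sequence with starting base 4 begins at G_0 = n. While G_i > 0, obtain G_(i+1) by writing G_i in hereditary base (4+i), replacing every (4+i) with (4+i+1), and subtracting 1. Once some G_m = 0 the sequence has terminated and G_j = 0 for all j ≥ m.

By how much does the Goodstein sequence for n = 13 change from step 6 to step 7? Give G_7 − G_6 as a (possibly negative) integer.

1

G_0 = 13. HB_4(13) = 3·4 + 1. Bump = 16. G_1 = 15.
G_1 = 15. HB_5(15) = 3·5. Bump = 18. G_2 = 17.
G_2 = 17. HB_6(17) = 2·6 + 5. Bump = 19. G_3 = 18.
G_3 = 18. HB_7(18) = 2·7 + 4. Bump = 20. G_4 = 19.
G_4 = 19. HB_8(19) = 2·8 + 3. Bump = 21. G_5 = 20.
G_5 = 20. HB_9(20) = 2·9 + 2. Bump = 22. G_6 = 21.
G_6 = 21. HB_10(21) = 2·10 + 1. Bump = 23. G_7 = 22.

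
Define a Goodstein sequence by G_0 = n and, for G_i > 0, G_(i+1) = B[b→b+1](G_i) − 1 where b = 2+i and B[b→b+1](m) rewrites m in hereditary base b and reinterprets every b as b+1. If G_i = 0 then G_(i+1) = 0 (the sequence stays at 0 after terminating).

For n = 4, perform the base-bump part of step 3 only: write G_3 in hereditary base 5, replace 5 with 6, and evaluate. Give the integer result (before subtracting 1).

84

step 0: 4 = 2^2; sub 3 for 2: 3^3; = 27; G_1 = 27−1 = 26
step 1: 26 = 2·3^2 + 2·3 + 2; sub 4 for 3: 2·4^2 + 2·4 + 2; = 42; G_2 = 42−1 = 41
step 2: 41 = 2·4^2 + 2·4 + 1; sub 5 for 4: 2·5^2 + 2·5 + 1; = 61; G_3 = 61−1 = 60
step 3: 60 = 2·5^2 + 2·5; sub 6 for 5: 2·6^2 + 2·6; = 84; G_4 = 84−1 = 83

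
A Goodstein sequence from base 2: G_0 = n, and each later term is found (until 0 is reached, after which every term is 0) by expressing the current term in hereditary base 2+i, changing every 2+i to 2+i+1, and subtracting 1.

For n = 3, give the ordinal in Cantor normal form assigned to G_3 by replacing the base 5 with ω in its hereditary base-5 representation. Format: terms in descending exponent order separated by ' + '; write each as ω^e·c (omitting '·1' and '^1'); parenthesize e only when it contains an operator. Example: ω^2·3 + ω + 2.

G_0=3  [base 2] 2 + 1  →[2↦3]→  3 + 1 = 4  −1 ⇒ G_1=3
G_1=3  [base 3] 3  →[3↦4]→  4 = 4  −1 ⇒ G_2=3
G_2=3  [base 4] 3  →[4↦5]→  3 = 3  −1 ⇒ G_3=2
G_3=2  [base 5] 2  →[5↦6]→  2 = 2  −1 ⇒ G_4=1

2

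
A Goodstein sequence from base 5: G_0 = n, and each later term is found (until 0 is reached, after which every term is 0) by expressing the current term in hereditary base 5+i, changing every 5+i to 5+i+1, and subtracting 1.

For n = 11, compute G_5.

(0) 11|_5 = 2·5 + 1 ↦ 2·6 + 1|_6 = 13 ⇒ 12
(1) 12|_6 = 2·6 ↦ 2·7|_7 = 14 ⇒ 13
(2) 13|_7 = 7 + 6 ↦ 8 + 6|_8 = 14 ⇒ 13
(3) 13|_8 = 8 + 5 ↦ 9 + 5|_9 = 14 ⇒ 13
(4) 13|_9 = 9 + 4 ↦ 10 + 4|_10 = 14 ⇒ 13

13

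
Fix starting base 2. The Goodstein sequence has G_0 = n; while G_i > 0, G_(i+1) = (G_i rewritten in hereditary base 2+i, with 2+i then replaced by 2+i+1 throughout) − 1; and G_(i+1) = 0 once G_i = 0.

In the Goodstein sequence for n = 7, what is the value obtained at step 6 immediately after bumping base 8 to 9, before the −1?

G_0 = 7. HB_2(7) = 2^2 + 2 + 1. Bump = 31. G_1 = 30.
G_1 = 30. HB_3(30) = 3^3 + 3. Bump = 260. G_2 = 259.
G_2 = 259. HB_4(259) = 4^4 + 3. Bump = 3128. G_3 = 3127.
G_3 = 3127. HB_5(3127) = 5^5 + 2. Bump = 46658. G_4 = 46657.
G_4 = 46657. HB_6(46657) = 6^6 + 1. Bump = 823544. G_5 = 823543.
G_5 = 823543. HB_7(823543) = 7^7. Bump = 16777216. G_6 = 16777215.

37665880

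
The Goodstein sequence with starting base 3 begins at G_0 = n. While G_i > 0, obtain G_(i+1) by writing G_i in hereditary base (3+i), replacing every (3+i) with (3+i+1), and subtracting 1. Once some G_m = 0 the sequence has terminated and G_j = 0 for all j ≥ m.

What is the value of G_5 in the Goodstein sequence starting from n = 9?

23

G_0=9  [base 3] 3^2  →[3↦4]→  4^2 = 16  −1 ⇒ G_1=15
G_1=15  [base 4] 3·4 + 3  →[4↦5]→  3·5 + 3 = 18  −1 ⇒ G_2=17
G_2=17  [base 5] 3·5 + 2  →[5↦6]→  3·6 + 2 = 20  −1 ⇒ G_3=19
G_3=19  [base 6] 3·6 + 1  →[6↦7]→  3·7 + 1 = 22  −1 ⇒ G_4=21
G_4=21  [base 7] 3·7  →[7↦8]→  3·8 = 24  −1 ⇒ G_5=23
G_5=23  [base 8] 2·8 + 7  →[8↦9]→  2·9 + 7 = 25  −1 ⇒ G_6=24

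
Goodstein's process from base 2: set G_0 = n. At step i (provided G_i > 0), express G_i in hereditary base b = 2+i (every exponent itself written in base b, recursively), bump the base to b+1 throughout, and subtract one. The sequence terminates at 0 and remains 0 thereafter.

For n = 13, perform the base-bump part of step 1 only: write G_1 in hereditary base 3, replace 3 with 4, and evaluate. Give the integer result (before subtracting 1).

1280

13 —HB2→ 2^(2 + 1) + 2^2 + 1 —bump→ 3^(3 + 1) + 3^3 + 1 = 109 —(−1)→ 108
108 —HB3→ 3^(3 + 1) + 3^3 —bump→ 4^(4 + 1) + 4^4 = 1280 —(−1)→ 1279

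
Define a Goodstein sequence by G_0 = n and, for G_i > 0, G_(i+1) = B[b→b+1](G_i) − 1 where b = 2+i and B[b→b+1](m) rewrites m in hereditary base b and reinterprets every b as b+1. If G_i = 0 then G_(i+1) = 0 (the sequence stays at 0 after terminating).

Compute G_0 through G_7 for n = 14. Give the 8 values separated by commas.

14, 110, 1281, 18750, 326591, 5862840, 134404971, 3487116548

G_0=14  [base 2] 2^(2 + 1) + 2^2 + 2  →[2↦3]→  3^(3 + 1) + 3^3 + 3 = 111  −1 ⇒ G_1=110
G_1=110  [base 3] 3^(3 + 1) + 3^3 + 2  →[3↦4]→  4^(4 + 1) + 4^4 + 2 = 1282  −1 ⇒ G_2=1281
G_2=1281  [base 4] 4^(4 + 1) + 4^4 + 1  →[4↦5]→  5^(5 + 1) + 5^5 + 1 = 18751  −1 ⇒ G_3=18750
G_3=18750  [base 5] 5^(5 + 1) + 5^5  →[5↦6]→  6^(6 + 1) + 6^6 = 326592  −1 ⇒ G_4=326591
G_4=326591  [base 6] 6^(6 + 1) + 5·6^5 + 5·6^4 + 5·6^3 + 5·6^2 + 5·6 + 5  →[6↦7]→  7^(7 + 1) + 5·7^5 + 5·7^4 + 5·7^3 + 5·7^2 + 5·7 + 5 = 5862841  −1 ⇒ G_5=5862840
G_5=5862840  [base 7] 7^(7 + 1) + 5·7^5 + 5·7^4 + 5·7^3 + 5·7^2 + 5·7 + 4  →[7↦8]→  8^(8 + 1) + 5·8^5 + 5·8^4 + 5·8^3 + 5·8^2 + 5·8 + 4 = 134404972  −1 ⇒ G_6=134404971
G_6=134404971  [base 8] 8^(8 + 1) + 5·8^5 + 5·8^4 + 5·8^3 + 5·8^2 + 5·8 + 3  →[8↦9]→  9^(9 + 1) + 5·9^5 + 5·9^4 + 5·9^3 + 5·9^2 + 5·9 + 3 = 3487116549  −1 ⇒ G_7=3487116548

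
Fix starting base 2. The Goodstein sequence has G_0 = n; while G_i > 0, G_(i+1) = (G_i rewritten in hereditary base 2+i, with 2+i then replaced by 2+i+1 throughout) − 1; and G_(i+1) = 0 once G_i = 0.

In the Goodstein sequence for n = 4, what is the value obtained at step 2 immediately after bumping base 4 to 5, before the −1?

61

G_0 = 4. HB_2(4) = 2^2. Bump = 27. G_1 = 26.
G_1 = 26. HB_3(26) = 2·3^2 + 2·3 + 2. Bump = 42. G_2 = 41.
G_2 = 41. HB_4(41) = 2·4^2 + 2·4 + 1. Bump = 61. G_3 = 60.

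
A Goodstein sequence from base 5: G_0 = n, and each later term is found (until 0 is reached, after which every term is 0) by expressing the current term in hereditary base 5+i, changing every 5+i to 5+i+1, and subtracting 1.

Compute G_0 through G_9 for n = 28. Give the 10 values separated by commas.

28 —HB5→ 5^2 + 3 —bump→ 6^2 + 3 = 39 —(−1)→ 38
38 —HB6→ 6^2 + 2 —bump→ 7^2 + 2 = 51 —(−1)→ 50
50 —HB7→ 7^2 + 1 —bump→ 8^2 + 1 = 65 —(−1)→ 64
64 —HB8→ 8^2 —bump→ 9^2 = 81 —(−1)→ 80
80 —HB9→ 8·9 + 8 —bump→ 8·10 + 8 = 88 —(−1)→ 87
87 —HB10→ 8·10 + 7 —bump→ 8·11 + 7 = 95 —(−1)→ 94
94 —HB11→ 8·11 + 6 —bump→ 8·12 + 6 = 102 —(−1)→ 101
101 —HB12→ 8·12 + 5 —bump→ 8·13 + 5 = 109 —(−1)→ 108
108 —HB13→ 8·13 + 4 —bump→ 8·14 + 4 = 116 —(−1)→ 115

28, 38, 50, 64, 80, 87, 94, 101, 108, 115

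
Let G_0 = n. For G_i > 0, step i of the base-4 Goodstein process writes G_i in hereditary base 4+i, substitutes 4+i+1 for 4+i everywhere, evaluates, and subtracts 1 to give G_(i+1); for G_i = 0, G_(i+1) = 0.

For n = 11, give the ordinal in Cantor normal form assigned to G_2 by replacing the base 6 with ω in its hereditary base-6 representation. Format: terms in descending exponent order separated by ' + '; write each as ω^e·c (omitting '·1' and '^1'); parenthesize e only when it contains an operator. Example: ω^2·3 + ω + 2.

ω·2 + 1

step 0: 11 = 2·4 + 3; sub 5 for 4: 2·5 + 3; = 13; G_1 = 13−1 = 12
step 1: 12 = 2·5 + 2; sub 6 for 5: 2·6 + 2; = 14; G_2 = 14−1 = 13
step 2: 13 = 2·6 + 1; sub 7 for 6: 2·7 + 1; = 15; G_3 = 15−1 = 14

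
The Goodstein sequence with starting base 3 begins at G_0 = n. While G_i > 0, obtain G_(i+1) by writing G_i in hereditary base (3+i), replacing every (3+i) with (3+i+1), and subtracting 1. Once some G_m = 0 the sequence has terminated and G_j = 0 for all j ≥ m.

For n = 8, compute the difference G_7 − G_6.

[0] 8 ≡ 2·3 + 2 (base 3). Lift 4: 10. −1: 9.
[1] 9 ≡ 2·4 + 1 (base 4). Lift 5: 11. −1: 10.
[2] 10 ≡ 2·5 (base 5). Lift 6: 12. −1: 11.
[3] 11 ≡ 6 + 5 (base 6). Lift 7: 12. −1: 11.
[4] 11 ≡ 7 + 4 (base 7). Lift 8: 12. −1: 11.
[5] 11 ≡ 8 + 3 (base 8). Lift 9: 12. −1: 11.
[6] 11 ≡ 9 + 2 (base 9). Lift 10: 12. −1: 11.

0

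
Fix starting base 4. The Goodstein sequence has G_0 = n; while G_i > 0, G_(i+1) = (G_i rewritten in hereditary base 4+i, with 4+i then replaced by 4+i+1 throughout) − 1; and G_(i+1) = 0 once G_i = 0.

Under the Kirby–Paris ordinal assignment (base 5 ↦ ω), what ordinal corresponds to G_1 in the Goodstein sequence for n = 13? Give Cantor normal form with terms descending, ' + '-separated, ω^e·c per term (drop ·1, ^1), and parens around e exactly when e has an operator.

i=0: 13 = 3·4 + 1 (b=4); 4→5: 3·5 + 1 = 16; 16−1 = 15
i=1: 15 = 3·5 (b=5); 5→6: 3·6 = 18; 18−1 = 17

ω·3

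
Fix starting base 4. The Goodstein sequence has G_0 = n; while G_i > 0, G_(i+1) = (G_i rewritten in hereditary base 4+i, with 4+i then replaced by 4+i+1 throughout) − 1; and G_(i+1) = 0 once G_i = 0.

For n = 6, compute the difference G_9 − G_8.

-1

step 0: 6 = 4 + 2; sub 5 for 4: 5 + 2; = 7; G_1 = 7−1 = 6
step 1: 6 = 5 + 1; sub 6 for 5: 6 + 1; = 7; G_2 = 7−1 = 6
step 2: 6 = 6; sub 7 for 6: 7; = 7; G_3 = 7−1 = 6
step 3: 6 = 6; sub 8 for 7: 6; = 6; G_4 = 6−1 = 5
step 4: 5 = 5; sub 9 for 8: 5; = 5; G_5 = 5−1 = 4
step 5: 4 = 4; sub 10 for 9: 4; = 4; G_6 = 4−1 = 3
step 6: 3 = 3; sub 11 for 10: 3; = 3; G_7 = 3−1 = 2
step 7: 2 = 2; sub 12 for 11: 2; = 2; G_8 = 2−1 = 1
step 8: 1 = 1; sub 13 for 12: 1; = 1; G_9 = 1−1 = 0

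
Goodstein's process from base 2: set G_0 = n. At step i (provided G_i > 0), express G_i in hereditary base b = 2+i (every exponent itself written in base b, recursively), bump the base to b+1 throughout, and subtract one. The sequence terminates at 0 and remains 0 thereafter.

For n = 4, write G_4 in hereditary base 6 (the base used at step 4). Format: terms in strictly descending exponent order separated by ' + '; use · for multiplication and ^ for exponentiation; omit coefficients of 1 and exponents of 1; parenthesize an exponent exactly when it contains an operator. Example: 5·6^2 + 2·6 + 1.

(0) 4|_2 = 2^2 ↦ 3^3|_3 = 27 ⇒ 26
(1) 26|_3 = 2·3^2 + 2·3 + 2 ↦ 2·4^2 + 2·4 + 2|_4 = 42 ⇒ 41
(2) 41|_4 = 2·4^2 + 2·4 + 1 ↦ 2·5^2 + 2·5 + 1|_5 = 61 ⇒ 60
(3) 60|_5 = 2·5^2 + 2·5 ↦ 2·6^2 + 2·6|_6 = 84 ⇒ 83
(4) 83|_6 = 2·6^2 + 6 + 5 ↦ 2·7^2 + 7 + 5|_7 = 110 ⇒ 109

2·6^2 + 6 + 5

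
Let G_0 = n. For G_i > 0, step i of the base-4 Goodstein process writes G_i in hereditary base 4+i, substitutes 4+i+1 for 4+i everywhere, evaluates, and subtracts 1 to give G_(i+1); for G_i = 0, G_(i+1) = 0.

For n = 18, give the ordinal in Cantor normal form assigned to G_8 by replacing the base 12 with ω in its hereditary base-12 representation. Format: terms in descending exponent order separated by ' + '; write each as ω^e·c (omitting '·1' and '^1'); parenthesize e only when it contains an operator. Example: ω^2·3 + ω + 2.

base 4: 18 = 4^2 + 2; at 5: 5^2 + 2 = 27; next = 26
base 5: 26 = 5^2 + 1; at 6: 6^2 + 1 = 37; next = 36
base 6: 36 = 6^2; at 7: 7^2 = 49; next = 48
base 7: 48 = 6·7 + 6; at 8: 6·8 + 6 = 54; next = 53
base 8: 53 = 6·8 + 5; at 9: 6·9 + 5 = 59; next = 58
base 9: 58 = 6·9 + 4; at 10: 6·10 + 4 = 64; next = 63
base 10: 63 = 6·10 + 3; at 11: 6·11 + 3 = 69; next = 68
base 11: 68 = 6·11 + 2; at 12: 6·12 + 2 = 74; next = 73
base 12: 73 = 6·12 + 1; at 13: 6·13 + 1 = 79; next = 78

ω·6 + 1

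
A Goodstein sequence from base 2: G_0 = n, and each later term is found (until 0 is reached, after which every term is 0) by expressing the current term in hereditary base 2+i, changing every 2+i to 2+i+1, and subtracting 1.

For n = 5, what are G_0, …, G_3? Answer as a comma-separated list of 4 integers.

5 —HB2→ 2^2 + 1 —bump→ 3^3 + 1 = 28 —(−1)→ 27
27 —HB3→ 3^3 —bump→ 4^4 = 256 —(−1)→ 255
255 —HB4→ 3·4^3 + 3·4^2 + 3·4 + 3 —bump→ 3·5^3 + 3·5^2 + 3·5 + 3 = 468 —(−1)→ 467

5, 27, 255, 467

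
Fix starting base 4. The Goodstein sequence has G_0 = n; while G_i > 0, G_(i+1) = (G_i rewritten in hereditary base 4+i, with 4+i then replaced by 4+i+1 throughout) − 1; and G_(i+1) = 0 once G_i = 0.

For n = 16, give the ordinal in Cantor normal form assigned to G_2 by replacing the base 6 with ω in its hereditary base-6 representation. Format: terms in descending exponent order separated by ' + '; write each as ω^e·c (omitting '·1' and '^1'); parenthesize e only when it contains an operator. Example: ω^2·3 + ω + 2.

[0] 16 ≡ 4^2 (base 4). Lift 5: 25. −1: 24.
[1] 24 ≡ 4·5 + 4 (base 5). Lift 6: 28. −1: 27.

ω·4 + 3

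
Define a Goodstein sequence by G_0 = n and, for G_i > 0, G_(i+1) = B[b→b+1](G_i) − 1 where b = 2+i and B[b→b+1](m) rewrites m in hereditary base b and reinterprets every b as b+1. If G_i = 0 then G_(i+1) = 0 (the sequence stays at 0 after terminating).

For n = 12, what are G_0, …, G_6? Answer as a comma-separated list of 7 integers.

12, 107, 1065, 15685, 280019, 5764910, 134217867

[0] 12 ≡ 2^(2 + 1) + 2^2 (base 2). Lift 3: 108. −1: 107.
[1] 107 ≡ 3^(3 + 1) + 2·3^2 + 2·3 + 2 (base 3). Lift 4: 1066. −1: 1065.
[2] 1065 ≡ 4^(4 + 1) + 2·4^2 + 2·4 + 1 (base 4). Lift 5: 15686. −1: 15685.
[3] 15685 ≡ 5^(5 + 1) + 2·5^2 + 2·5 (base 5). Lift 6: 280020. −1: 280019.
[4] 280019 ≡ 6^(6 + 1) + 2·6^2 + 6 + 5 (base 6). Lift 7: 5764911. −1: 5764910.
[5] 5764910 ≡ 7^(7 + 1) + 2·7^2 + 7 + 4 (base 7). Lift 8: 134217868. −1: 134217867.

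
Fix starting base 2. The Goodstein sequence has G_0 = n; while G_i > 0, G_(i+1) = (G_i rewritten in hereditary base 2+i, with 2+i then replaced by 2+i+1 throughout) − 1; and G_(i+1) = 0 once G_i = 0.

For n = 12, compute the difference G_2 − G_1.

base 2: 12 = 2^(2 + 1) + 2^2; at 3: 3^(3 + 1) + 3^3 = 108; next = 107
base 3: 107 = 3^(3 + 1) + 2·3^2 + 2·3 + 2; at 4: 4^(4 + 1) + 2·4^2 + 2·4 + 2 = 1066; next = 1065

958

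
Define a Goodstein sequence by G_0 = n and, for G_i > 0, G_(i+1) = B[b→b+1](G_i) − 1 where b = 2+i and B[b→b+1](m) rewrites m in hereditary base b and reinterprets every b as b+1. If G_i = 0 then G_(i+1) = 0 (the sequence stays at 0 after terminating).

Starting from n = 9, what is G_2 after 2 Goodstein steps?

G_0=9  [base 2] 2^(2 + 1) + 1  →[2↦3]→  3^(3 + 1) + 1 = 82  −1 ⇒ G_1=81
G_1=81  [base 3] 3^(3 + 1)  →[3↦4]→  4^(4 + 1) = 1024  −1 ⇒ G_2=1023
G_2=1023  [base 4] 3·4^4 + 3·4^3 + 3·4^2 + 3·4 + 3  →[4↦5]→  3·5^5 + 3·5^3 + 3·5^2 + 3·5 + 3 = 9843  −1 ⇒ G_3=9842

1023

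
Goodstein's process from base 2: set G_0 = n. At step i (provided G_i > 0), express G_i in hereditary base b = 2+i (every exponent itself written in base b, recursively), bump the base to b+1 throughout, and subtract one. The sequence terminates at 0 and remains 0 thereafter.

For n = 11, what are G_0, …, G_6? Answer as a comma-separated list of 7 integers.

(0) 11|_2 = 2^(2 + 1) + 2 + 1 ↦ 3^(3 + 1) + 3 + 1|_3 = 85 ⇒ 84
(1) 84|_3 = 3^(3 + 1) + 3 ↦ 4^(4 + 1) + 4|_4 = 1028 ⇒ 1027
(2) 1027|_4 = 4^(4 + 1) + 3 ↦ 5^(5 + 1) + 3|_5 = 15628 ⇒ 15627
(3) 15627|_5 = 5^(5 + 1) + 2 ↦ 6^(6 + 1) + 2|_6 = 279938 ⇒ 279937
(4) 279937|_6 = 6^(6 + 1) + 1 ↦ 7^(7 + 1) + 1|_7 = 5764802 ⇒ 5764801
(5) 5764801|_7 = 7^(7 + 1) ↦ 8^(8 + 1)|_8 = 134217728 ⇒ 134217727

11, 84, 1027, 15627, 279937, 5764801, 134217727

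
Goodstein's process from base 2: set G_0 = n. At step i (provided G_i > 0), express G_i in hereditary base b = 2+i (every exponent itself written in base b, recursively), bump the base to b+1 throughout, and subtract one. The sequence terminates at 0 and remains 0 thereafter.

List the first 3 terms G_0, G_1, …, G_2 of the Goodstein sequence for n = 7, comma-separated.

7, 30, 259

i=0: 7 = 2^2 + 2 + 1 (b=2); 2→3: 3^3 + 3 + 1 = 31; 31−1 = 30
i=1: 30 = 3^3 + 3 (b=3); 3→4: 4^4 + 4 = 260; 260−1 = 259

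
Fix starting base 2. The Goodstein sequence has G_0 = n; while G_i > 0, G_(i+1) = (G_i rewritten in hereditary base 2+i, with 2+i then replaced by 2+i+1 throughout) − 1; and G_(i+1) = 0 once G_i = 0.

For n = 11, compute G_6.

(0) 11|_2 = 2^(2 + 1) + 2 + 1 ↦ 3^(3 + 1) + 3 + 1|_3 = 85 ⇒ 84
(1) 84|_3 = 3^(3 + 1) + 3 ↦ 4^(4 + 1) + 4|_4 = 1028 ⇒ 1027
(2) 1027|_4 = 4^(4 + 1) + 3 ↦ 5^(5 + 1) + 3|_5 = 15628 ⇒ 15627
(3) 15627|_5 = 5^(5 + 1) + 2 ↦ 6^(6 + 1) + 2|_6 = 279938 ⇒ 279937
(4) 279937|_6 = 6^(6 + 1) + 1 ↦ 7^(7 + 1) + 1|_7 = 5764802 ⇒ 5764801
(5) 5764801|_7 = 7^(7 + 1) ↦ 8^(8 + 1)|_8 = 134217728 ⇒ 134217727
(6) 134217727|_8 = 7·8^8 + 7·8^7 + 7·8^6 + 7·8^5 + 7·8^4 + 7·8^3 + 7·8^2 + 7·8 + 7 ↦ 7·9^9 + 7·9^7 + 7·9^6 + 7·9^5 + 7·9^4 + 7·9^3 + 7·9^2 + 7·9 + 7|_9 = 2749609303 ⇒ 2749609302

134217727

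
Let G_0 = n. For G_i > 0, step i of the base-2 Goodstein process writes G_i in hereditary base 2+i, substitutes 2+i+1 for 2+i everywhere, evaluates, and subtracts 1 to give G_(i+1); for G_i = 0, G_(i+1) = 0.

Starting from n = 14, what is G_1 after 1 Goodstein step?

110

G_0 = 14. HB_2(14) = 2^(2 + 1) + 2^2 + 2. Bump = 111. G_1 = 110.
G_1 = 110. HB_3(110) = 3^(3 + 1) + 3^3 + 2. Bump = 1282. G_2 = 1281.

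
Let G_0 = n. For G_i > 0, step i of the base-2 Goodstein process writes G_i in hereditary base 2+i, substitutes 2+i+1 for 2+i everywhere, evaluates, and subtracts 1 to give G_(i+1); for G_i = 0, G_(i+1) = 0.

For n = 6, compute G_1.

(0) 6|_2 = 2^2 + 2 ↦ 3^3 + 3|_3 = 30 ⇒ 29
(1) 29|_3 = 3^3 + 2 ↦ 4^4 + 2|_4 = 258 ⇒ 257

29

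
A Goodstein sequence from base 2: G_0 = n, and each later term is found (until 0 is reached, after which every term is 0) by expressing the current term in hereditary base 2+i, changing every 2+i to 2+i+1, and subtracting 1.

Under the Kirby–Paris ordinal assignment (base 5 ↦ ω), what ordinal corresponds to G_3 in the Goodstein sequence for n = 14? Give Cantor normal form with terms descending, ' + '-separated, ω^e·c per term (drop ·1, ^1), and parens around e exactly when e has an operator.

ω^(ω + 1) + ω^ω

base 2: 14 = 2^(2 + 1) + 2^2 + 2; at 3: 3^(3 + 1) + 3^3 + 3 = 111; next = 110
base 3: 110 = 3^(3 + 1) + 3^3 + 2; at 4: 4^(4 + 1) + 4^4 + 2 = 1282; next = 1281
base 4: 1281 = 4^(4 + 1) + 4^4 + 1; at 5: 5^(5 + 1) + 5^5 + 1 = 18751; next = 18750
base 5: 18750 = 5^(5 + 1) + 5^5; at 6: 6^(6 + 1) + 6^6 = 326592; next = 326591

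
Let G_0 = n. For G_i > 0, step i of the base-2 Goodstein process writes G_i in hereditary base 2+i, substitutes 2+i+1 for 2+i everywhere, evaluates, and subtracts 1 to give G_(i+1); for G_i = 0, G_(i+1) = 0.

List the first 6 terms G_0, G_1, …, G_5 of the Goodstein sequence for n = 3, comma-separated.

step 0: 3 = 2 + 1; sub 3 for 2: 3 + 1; = 4; G_1 = 4−1 = 3
step 1: 3 = 3; sub 4 for 3: 4; = 4; G_2 = 4−1 = 3
step 2: 3 = 3; sub 5 for 4: 3; = 3; G_3 = 3−1 = 2
step 3: 2 = 2; sub 6 for 5: 2; = 2; G_4 = 2−1 = 1
step 4: 1 = 1; sub 7 for 6: 1; = 1; G_5 = 1−1 = 0

3, 3, 3, 2, 1, 0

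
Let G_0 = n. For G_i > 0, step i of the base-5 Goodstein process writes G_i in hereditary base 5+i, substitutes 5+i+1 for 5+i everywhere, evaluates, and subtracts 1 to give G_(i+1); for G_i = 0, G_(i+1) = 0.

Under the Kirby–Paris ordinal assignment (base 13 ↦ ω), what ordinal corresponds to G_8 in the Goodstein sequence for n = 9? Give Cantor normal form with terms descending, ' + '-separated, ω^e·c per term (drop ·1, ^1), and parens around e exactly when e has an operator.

i=0: 9 = 5 + 4 (b=5); 5→6: 6 + 4 = 10; 10−1 = 9
i=1: 9 = 6 + 3 (b=6); 6→7: 7 + 3 = 10; 10−1 = 9
i=2: 9 = 7 + 2 (b=7); 7→8: 8 + 2 = 10; 10−1 = 9
i=3: 9 = 8 + 1 (b=8); 8→9: 9 + 1 = 10; 10−1 = 9
i=4: 9 = 9 (b=9); 9→10: 10 = 10; 10−1 = 9
i=5: 9 = 9 (b=10); 10→11: 9 = 9; 9−1 = 8
i=6: 8 = 8 (b=11); 11→12: 8 = 8; 8−1 = 7
i=7: 7 = 7 (b=12); 12→13: 7 = 7; 7−1 = 6

6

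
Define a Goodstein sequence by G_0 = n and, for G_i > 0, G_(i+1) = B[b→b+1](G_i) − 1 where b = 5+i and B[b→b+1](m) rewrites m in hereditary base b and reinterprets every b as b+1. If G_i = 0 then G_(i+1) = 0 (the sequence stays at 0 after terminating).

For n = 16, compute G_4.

[0] 16 ≡ 3·5 + 1 (base 5). Lift 6: 19. −1: 18.
[1] 18 ≡ 3·6 (base 6). Lift 7: 21. −1: 20.
[2] 20 ≡ 2·7 + 6 (base 7). Lift 8: 22. −1: 21.
[3] 21 ≡ 2·8 + 5 (base 8). Lift 9: 23. −1: 22.

22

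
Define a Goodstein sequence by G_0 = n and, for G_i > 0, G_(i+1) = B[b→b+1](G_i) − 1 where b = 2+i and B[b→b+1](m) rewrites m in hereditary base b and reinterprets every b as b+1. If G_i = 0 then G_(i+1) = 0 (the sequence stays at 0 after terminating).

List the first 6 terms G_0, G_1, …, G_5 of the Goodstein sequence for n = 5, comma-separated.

5, 27, 255, 467, 775, 1197

base 2: 5 = 2^2 + 1; at 3: 3^3 + 1 = 28; next = 27
base 3: 27 = 3^3; at 4: 4^4 = 256; next = 255
base 4: 255 = 3·4^3 + 3·4^2 + 3·4 + 3; at 5: 3·5^3 + 3·5^2 + 3·5 + 3 = 468; next = 467
base 5: 467 = 3·5^3 + 3·5^2 + 3·5 + 2; at 6: 3·6^3 + 3·6^2 + 3·6 + 2 = 776; next = 775
base 6: 775 = 3·6^3 + 3·6^2 + 3·6 + 1; at 7: 3·7^3 + 3·7^2 + 3·7 + 1 = 1198; next = 1197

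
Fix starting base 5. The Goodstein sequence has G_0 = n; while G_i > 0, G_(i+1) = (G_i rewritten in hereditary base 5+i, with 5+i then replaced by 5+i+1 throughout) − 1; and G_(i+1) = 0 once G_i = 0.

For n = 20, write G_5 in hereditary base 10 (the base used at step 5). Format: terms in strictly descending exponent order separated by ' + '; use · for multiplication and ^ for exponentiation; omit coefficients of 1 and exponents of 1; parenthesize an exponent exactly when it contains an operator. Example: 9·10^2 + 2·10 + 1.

(0) 20|_5 = 4·5 ↦ 4·6|_6 = 24 ⇒ 23
(1) 23|_6 = 3·6 + 5 ↦ 3·7 + 5|_7 = 26 ⇒ 25
(2) 25|_7 = 3·7 + 4 ↦ 3·8 + 4|_8 = 28 ⇒ 27
(3) 27|_8 = 3·8 + 3 ↦ 3·9 + 3|_9 = 30 ⇒ 29
(4) 29|_9 = 3·9 + 2 ↦ 3·10 + 2|_10 = 32 ⇒ 31

3·10 + 1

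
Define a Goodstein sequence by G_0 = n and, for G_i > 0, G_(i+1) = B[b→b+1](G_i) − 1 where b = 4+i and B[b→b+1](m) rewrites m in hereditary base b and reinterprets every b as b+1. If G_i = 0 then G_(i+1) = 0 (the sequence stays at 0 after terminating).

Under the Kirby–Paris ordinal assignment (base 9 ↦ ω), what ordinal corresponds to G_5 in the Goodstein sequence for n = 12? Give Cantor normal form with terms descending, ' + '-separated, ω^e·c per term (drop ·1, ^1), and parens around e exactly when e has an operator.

step 0: 12 = 3·4; sub 5 for 4: 3·5; = 15; G_1 = 15−1 = 14
step 1: 14 = 2·5 + 4; sub 6 for 5: 2·6 + 4; = 16; G_2 = 16−1 = 15
step 2: 15 = 2·6 + 3; sub 7 for 6: 2·7 + 3; = 17; G_3 = 17−1 = 16
step 3: 16 = 2·7 + 2; sub 8 for 7: 2·8 + 2; = 18; G_4 = 18−1 = 17
step 4: 17 = 2·8 + 1; sub 9 for 8: 2·9 + 1; = 19; G_5 = 19−1 = 18

ω·2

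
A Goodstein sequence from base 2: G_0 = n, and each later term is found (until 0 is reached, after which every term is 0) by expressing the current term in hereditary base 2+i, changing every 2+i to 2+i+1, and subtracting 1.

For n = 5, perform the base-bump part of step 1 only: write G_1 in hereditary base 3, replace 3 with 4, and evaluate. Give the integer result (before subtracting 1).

(0) 5|_2 = 2^2 + 1 ↦ 3^3 + 1|_3 = 28 ⇒ 27
(1) 27|_3 = 3^3 ↦ 4^4|_4 = 256 ⇒ 255

256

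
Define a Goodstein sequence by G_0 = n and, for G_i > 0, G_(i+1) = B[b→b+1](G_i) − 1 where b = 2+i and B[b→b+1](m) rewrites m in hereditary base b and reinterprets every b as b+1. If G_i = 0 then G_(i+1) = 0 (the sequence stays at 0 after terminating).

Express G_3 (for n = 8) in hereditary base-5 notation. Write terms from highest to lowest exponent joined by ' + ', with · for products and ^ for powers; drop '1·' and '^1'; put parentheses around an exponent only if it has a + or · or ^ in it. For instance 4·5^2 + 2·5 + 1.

base 2: 8 = 2^(2 + 1); at 3: 3^(3 + 1) = 81; next = 80
base 3: 80 = 2·3^3 + 2·3^2 + 2·3 + 2; at 4: 2·4^4 + 2·4^2 + 2·4 + 2 = 554; next = 553
base 4: 553 = 2·4^4 + 2·4^2 + 2·4 + 1; at 5: 2·5^5 + 2·5^2 + 2·5 + 1 = 6311; next = 6310

2·5^5 + 2·5^2 + 2·5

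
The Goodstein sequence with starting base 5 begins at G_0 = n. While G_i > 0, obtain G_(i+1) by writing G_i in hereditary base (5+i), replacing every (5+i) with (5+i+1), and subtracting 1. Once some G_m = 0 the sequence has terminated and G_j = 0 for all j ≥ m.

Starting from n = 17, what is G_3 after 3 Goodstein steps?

23

i=0: 17 = 3·5 + 2 (b=5); 5→6: 3·6 + 2 = 20; 20−1 = 19
i=1: 19 = 3·6 + 1 (b=6); 6→7: 3·7 + 1 = 22; 22−1 = 21
i=2: 21 = 3·7 (b=7); 7→8: 3·8 = 24; 24−1 = 23
i=3: 23 = 2·8 + 7 (b=8); 8→9: 2·9 + 7 = 25; 25−1 = 24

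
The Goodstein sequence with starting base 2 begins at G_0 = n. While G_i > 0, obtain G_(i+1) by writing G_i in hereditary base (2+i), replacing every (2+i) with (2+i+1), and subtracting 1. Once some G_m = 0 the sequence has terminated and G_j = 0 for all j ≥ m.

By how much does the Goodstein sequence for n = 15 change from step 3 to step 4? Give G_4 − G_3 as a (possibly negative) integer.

(0) 15|_2 = 2^(2 + 1) + 2^2 + 2 + 1 ↦ 3^(3 + 1) + 3^3 + 3 + 1|_3 = 112 ⇒ 111
(1) 111|_3 = 3^(3 + 1) + 3^3 + 3 ↦ 4^(4 + 1) + 4^4 + 4|_4 = 1284 ⇒ 1283
(2) 1283|_4 = 4^(4 + 1) + 4^4 + 3 ↦ 5^(5 + 1) + 5^5 + 3|_5 = 18753 ⇒ 18752
(3) 18752|_5 = 5^(5 + 1) + 5^5 + 2 ↦ 6^(6 + 1) + 6^6 + 2|_6 = 326594 ⇒ 326593

307841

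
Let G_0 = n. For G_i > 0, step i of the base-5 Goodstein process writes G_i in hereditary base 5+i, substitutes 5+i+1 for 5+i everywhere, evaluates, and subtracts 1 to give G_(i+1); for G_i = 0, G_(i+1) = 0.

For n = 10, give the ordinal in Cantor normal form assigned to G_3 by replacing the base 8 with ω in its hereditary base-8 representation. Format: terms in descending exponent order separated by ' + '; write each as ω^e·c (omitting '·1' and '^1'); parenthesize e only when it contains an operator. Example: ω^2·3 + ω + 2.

G_0 = 10. HB_5(10) = 2·5. Bump = 12. G_1 = 11.
G_1 = 11. HB_6(11) = 6 + 5. Bump = 12. G_2 = 11.
G_2 = 11. HB_7(11) = 7 + 4. Bump = 12. G_3 = 11.
G_3 = 11. HB_8(11) = 8 + 3. Bump = 12. G_4 = 11.

ω + 3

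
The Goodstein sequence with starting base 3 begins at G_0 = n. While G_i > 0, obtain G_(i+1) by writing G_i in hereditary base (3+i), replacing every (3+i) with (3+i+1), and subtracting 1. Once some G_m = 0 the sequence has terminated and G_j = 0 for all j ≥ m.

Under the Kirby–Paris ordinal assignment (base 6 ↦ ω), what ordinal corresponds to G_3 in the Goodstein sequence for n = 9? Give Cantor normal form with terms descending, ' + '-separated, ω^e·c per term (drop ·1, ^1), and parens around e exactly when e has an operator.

G_0=9  [base 3] 3^2  →[3↦4]→  4^2 = 16  −1 ⇒ G_1=15
G_1=15  [base 4] 3·4 + 3  →[4↦5]→  3·5 + 3 = 18  −1 ⇒ G_2=17
G_2=17  [base 5] 3·5 + 2  →[5↦6]→  3·6 + 2 = 20  −1 ⇒ G_3=19
G_3=19  [base 6] 3·6 + 1  →[6↦7]→  3·7 + 1 = 22  −1 ⇒ G_4=21

ω·3 + 1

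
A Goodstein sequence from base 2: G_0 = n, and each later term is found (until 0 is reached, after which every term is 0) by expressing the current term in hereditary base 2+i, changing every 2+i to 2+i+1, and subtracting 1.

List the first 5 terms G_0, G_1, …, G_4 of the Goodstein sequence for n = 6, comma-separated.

6, 29, 257, 3125, 46655

6 —HB2→ 2^2 + 2 —bump→ 3^3 + 3 = 30 —(−1)→ 29
29 —HB3→ 3^3 + 2 —bump→ 4^4 + 2 = 258 —(−1)→ 257
257 —HB4→ 4^4 + 1 —bump→ 5^5 + 1 = 3126 —(−1)→ 3125
3125 —HB5→ 5^5 —bump→ 6^6 = 46656 —(−1)→ 46655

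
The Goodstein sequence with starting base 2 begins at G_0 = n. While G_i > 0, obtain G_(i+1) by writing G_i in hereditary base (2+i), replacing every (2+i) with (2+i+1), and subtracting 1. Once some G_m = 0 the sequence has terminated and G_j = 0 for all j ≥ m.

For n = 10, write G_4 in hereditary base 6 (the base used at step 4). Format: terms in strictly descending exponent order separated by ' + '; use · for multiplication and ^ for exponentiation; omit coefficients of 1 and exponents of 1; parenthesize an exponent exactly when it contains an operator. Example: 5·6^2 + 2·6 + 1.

5·6^6 + 5·6^5 + 5·6^4 + 5·6^3 + 5·6^2 + 5·6 + 5

[0] 10 ≡ 2^(2 + 1) + 2 (base 2). Lift 3: 84. −1: 83.
[1] 83 ≡ 3^(3 + 1) + 2 (base 3). Lift 4: 1026. −1: 1025.
[2] 1025 ≡ 4^(4 + 1) + 1 (base 4). Lift 5: 15626. −1: 15625.
[3] 15625 ≡ 5^(5 + 1) (base 5). Lift 6: 279936. −1: 279935.
[4] 279935 ≡ 5·6^6 + 5·6^5 + 5·6^4 + 5·6^3 + 5·6^2 + 5·6 + 5 (base 6). Lift 7: 4215755. −1: 4215754.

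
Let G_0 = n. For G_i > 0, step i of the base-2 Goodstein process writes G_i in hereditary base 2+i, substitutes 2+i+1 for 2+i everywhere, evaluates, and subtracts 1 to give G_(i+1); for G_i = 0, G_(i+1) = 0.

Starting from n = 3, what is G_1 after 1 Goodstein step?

3

base 2: 3 = 2 + 1; at 3: 3 + 1 = 4; next = 3
base 3: 3 = 3; at 4: 4 = 4; next = 3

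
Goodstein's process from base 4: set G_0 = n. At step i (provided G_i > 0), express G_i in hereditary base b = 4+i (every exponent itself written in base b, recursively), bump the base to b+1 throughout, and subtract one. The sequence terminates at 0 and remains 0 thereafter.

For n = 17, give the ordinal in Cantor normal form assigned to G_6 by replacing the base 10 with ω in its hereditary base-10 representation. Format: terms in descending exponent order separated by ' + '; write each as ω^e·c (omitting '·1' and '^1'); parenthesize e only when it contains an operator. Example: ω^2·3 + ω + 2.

17 —HB4→ 4^2 + 1 —bump→ 5^2 + 1 = 26 —(−1)→ 25
25 —HB5→ 5^2 —bump→ 6^2 = 36 —(−1)→ 35
35 —HB6→ 5·6 + 5 —bump→ 5·7 + 5 = 40 —(−1)→ 39
39 —HB7→ 5·7 + 4 —bump→ 5·8 + 4 = 44 —(−1)→ 43
43 —HB8→ 5·8 + 3 —bump→ 5·9 + 3 = 48 —(−1)→ 47
47 —HB9→ 5·9 + 2 —bump→ 5·10 + 2 = 52 —(−1)→ 51
51 —HB10→ 5·10 + 1 —bump→ 5·11 + 1 = 56 —(−1)→ 55

ω·5 + 1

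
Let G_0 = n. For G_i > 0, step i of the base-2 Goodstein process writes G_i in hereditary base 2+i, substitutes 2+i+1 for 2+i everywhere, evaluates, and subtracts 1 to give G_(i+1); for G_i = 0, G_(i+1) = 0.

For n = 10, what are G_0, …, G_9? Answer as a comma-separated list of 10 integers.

i=0: 10 = 2^(2 + 1) + 2 (b=2); 2→3: 3^(3 + 1) + 3 = 84; 84−1 = 83
i=1: 83 = 3^(3 + 1) + 2 (b=3); 3→4: 4^(4 + 1) + 2 = 1026; 1026−1 = 1025
i=2: 1025 = 4^(4 + 1) + 1 (b=4); 4→5: 5^(5 + 1) + 1 = 15626; 15626−1 = 15625
i=3: 15625 = 5^(5 + 1) (b=5); 5→6: 6^(6 + 1) = 279936; 279936−1 = 279935
i=4: 279935 = 5·6^6 + 5·6^5 + 5·6^4 + 5·6^3 + 5·6^2 + 5·6 + 5 (b=6); 6→7: 5·7^7 + 5·7^5 + 5·7^4 + 5·7^3 + 5·7^2 + 5·7 + 5 = 4215755; 4215755−1 = 4215754
i=5: 4215754 = 5·7^7 + 5·7^5 + 5·7^4 + 5·7^3 + 5·7^2 + 5·7 + 4 (b=7); 7→8: 5·8^8 + 5·8^5 + 5·8^4 + 5·8^3 + 5·8^2 + 5·8 + 4 = 84073324; 84073324−1 = 84073323
i=6: 84073323 = 5·8^8 + 5·8^5 + 5·8^4 + 5·8^3 + 5·8^2 + 5·8 + 3 (b=8); 8→9: 5·9^9 + 5·9^5 + 5·9^4 + 5·9^3 + 5·9^2 + 5·9 + 3 = 1937434593; 1937434593−1 = 1937434592
i=7: 1937434592 = 5·9^9 + 5·9^5 + 5·9^4 + 5·9^3 + 5·9^2 + 5·9 + 2 (b=9); 9→10: 5·10^10 + 5·10^5 + 5·10^4 + 5·10^3 + 5·10^2 + 5·10 + 2 = 50000555552; 50000555552−1 = 50000555551
i=8: 50000555551 = 5·10^10 + 5·10^5 + 5·10^4 + 5·10^3 + 5·10^2 + 5·10 + 1 (b=10); 10→11: 5·11^11 + 5·11^5 + 5·11^4 + 5·11^3 + 5·11^2 + 5·11 + 1 = 1426559238831; 1426559238831−1 = 1426559238830

10, 83, 1025, 15625, 279935, 4215754, 84073323, 1937434592, 50000555551, 1426559238830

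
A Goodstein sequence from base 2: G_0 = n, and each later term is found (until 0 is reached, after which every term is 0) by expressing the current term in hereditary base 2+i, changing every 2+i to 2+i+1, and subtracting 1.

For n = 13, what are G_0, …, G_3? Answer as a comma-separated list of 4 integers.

step 0: 13 = 2^(2 + 1) + 2^2 + 1; sub 3 for 2: 3^(3 + 1) + 3^3 + 1; = 109; G_1 = 109−1 = 108
step 1: 108 = 3^(3 + 1) + 3^3; sub 4 for 3: 4^(4 + 1) + 4^4; = 1280; G_2 = 1280−1 = 1279
step 2: 1279 = 4^(4 + 1) + 3·4^3 + 3·4^2 + 3·4 + 3; sub 5 for 4: 5^(5 + 1) + 3·5^3 + 3·5^2 + 3·5 + 3; = 16093; G_3 = 16093−1 = 16092

13, 108, 1279, 16092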